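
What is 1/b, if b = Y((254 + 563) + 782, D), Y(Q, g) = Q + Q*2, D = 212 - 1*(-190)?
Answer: 1/4797 ≈ 0.00020846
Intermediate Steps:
D = 402 (D = 212 + 190 = 402)
Y(Q, g) = 3*Q (Y(Q, g) = Q + 2*Q = 3*Q)
b = 4797 (b = 3*((254 + 563) + 782) = 3*(817 + 782) = 3*1599 = 4797)
1/b = 1/4797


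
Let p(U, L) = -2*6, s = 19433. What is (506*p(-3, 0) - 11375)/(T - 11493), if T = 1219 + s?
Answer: -17447/9159 ≈ -1.9049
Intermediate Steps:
T = 20652 (T = 1219 + 19433 = 20652)
p(U, L) = -12
(506*p(-3, 0) - 11375)/(T - 11493) = (506*(-12) - 11375)/(20652 - 11493) = (-6072 - 11375)/9159 = -17447*1/9159 = -17447/9159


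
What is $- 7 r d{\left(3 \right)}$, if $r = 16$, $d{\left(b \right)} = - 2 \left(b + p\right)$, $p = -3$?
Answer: $0$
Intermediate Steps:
$d{\left(b \right)} = 6 - 2 b$ ($d{\left(b \right)} = - 2 \left(b - 3\right) = - 2 \left(-3 + b\right) = 6 - 2 b$)
$- 7 r d{\left(3 \right)} = \left(-7\right) 16 \left(6 - 6\right) = - 112 \left(6 - 6\right) = \left(-112\right) 0 = 0$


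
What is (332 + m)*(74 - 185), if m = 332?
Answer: -73704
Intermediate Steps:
(332 + m)*(74 - 185) = (332 + 332)*(74 - 185) = 664*(-111) = -73704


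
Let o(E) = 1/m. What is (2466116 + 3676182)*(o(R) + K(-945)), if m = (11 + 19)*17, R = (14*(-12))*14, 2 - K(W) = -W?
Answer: -1477004617421/255 ≈ -5.7922e+9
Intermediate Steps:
K(W) = 2 + W (K(W) = 2 - (-1)*W = 2 + W)
R = -2352 (R = -168*14 = -2352)
m = 510 (m = 30*17 = 510)
o(E) = 1/510
(2466116 + 3676182)*(o(R) + K(-945)) = (2466116 + 3676182)*(1/510 + (2 - 945)) = 6142298*(1/510 - 943) = 6142298*(-480929/510) = -1477004617421/255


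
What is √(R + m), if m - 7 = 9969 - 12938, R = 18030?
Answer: 2*√3767 ≈ 122.75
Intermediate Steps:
m = -2962 (m = 7 + (9969 - 12938) = 7 - 2969 = -2962)
√(R + m) = √(18030 - 2962) = √15068 = 2*√3767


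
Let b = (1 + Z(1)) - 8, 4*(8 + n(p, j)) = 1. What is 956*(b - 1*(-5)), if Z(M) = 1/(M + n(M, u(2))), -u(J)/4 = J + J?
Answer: -55448/27 ≈ -2053.6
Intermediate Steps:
u(J) = -8*J (u(J) = -4*(J + J) = -8*J)
n(p, j) = -31/4 (n(p, j) = -8 + (1/4)*1 = -8 + 1/4 = -31/4)
Z(M) = 1/(-31/4 + M) (Z(M) = 1/(M - 31/4) = 1/(-31/4 + M))
b = -193/27 (b = (1 + 4/(-31 + 4*1)) - 8 = (1 + 4/(-31 + 4)) - 8 = (1 + 4/(-27)) - 8 = (1 + 4*(-1/27)) - 8 = (1 - 4/27) - 8 = 23/27 - 8 = -193/27 ≈ -7.1481)
956*(b - 1*(-5)) = 956*(-193/27 - 1*(-5)) = 956*(-193/27 + 5) = 956*(-58/27) = -55448/27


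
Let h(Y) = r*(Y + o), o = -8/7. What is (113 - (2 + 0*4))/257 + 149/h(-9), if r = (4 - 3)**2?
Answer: -260170/18247 ≈ -14.258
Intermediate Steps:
o = -8/7 (o = -8*1/7 = -8/7 ≈ -1.1429)
r = 1 (r = 1**2 = 1)
h(Y) = -8/7 + Y (h(Y) = 1*(Y - 8/7) = 1*(-8/7 + Y) = -8/7 + Y)
(113 - (2 + 0*4))/257 + 149/h(-9) = (113 - (2 + 0*4))/257 + 149/(-8/7 - 9) = (113 - (2 + 0))*(1/257) + 149/(-71/7) = (113 - 1*2)*(1/257) + 149*(-7/71) = (113 - 2)*(1/257) - 1043/71 = 111*(1/257) - 1043/71 = 111/257 - 1043/71 = -260170/18247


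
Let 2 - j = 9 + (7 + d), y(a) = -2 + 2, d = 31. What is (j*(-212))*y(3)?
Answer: 0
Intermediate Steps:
y(a) = 0
j = -45 (j = 2 - (9 + (7 + 31)) = 2 - (9 + 38) = 2 - 1*47 = 2 - 47 = -45)
(j*(-212))*y(3) = -45*(-212)*0 = 9540*0 = 0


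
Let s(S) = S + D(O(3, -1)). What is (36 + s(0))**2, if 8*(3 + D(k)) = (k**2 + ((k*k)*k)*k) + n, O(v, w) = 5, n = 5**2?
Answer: 881721/64 ≈ 13777.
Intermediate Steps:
n = 25
D(k) = 1/8 + k**2/8 + k**4/8 (D(k) = -3 + ((k**2 + ((k*k)*k)*k) + 25)/8 = -3 + ((k**2 + (k**2*k)*k) + 25)/8 = -3 + ((k**2 + k**3*k) + 25)/8 = -3 + ((k**2 + k**4) + 25)/8 = -3 + (25 + k**2 + k**4)/8 = -3 + (25/8 + k**2/8 + k**4/8) = 1/8 + k**2/8 + k**4/8)
s(S) = 651/8 + S (s(S) = S + (1/8 + (1/8)*5**2 + (1/8)*5**4) = S + (1/8 + (1/8)*25 + (1/8)*625) = S + (1/8 + 25/8 + 625/8) = S + 651/8 = 651/8 + S)
(36 + s(0))**2 = (36 + (651/8 + 0))**2 = (36 + 651/8)**2 = (939/8)**2 = 881721/64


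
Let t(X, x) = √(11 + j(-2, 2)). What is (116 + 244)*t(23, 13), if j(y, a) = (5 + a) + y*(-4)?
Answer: 360*√26 ≈ 1835.6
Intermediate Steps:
j(y, a) = 5 + a - 4*y (j(y, a) = (5 + a) - 4*y = 5 + a - 4*y)
t(X, x) = √26 (t(X, x) = √(11 + (5 + 2 - 4*(-2))) = √(11 + (5 + 2 + 8)) = √(11 + 15) = √26)
(116 + 244)*t(23, 13) = (116 + 244)*√26 = 360*√26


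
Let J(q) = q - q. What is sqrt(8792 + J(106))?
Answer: 2*sqrt(2198) ≈ 93.766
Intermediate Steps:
J(q) = 0
sqrt(8792 + J(106)) = sqrt(8792 + 0) = sqrt(8792) = 2*sqrt(2198)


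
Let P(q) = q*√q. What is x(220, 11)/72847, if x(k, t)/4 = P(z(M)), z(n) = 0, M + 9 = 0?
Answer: 0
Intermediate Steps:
M = -9 (M = -9 + 0 = -9)
P(q) = q^(3/2)
x(k, t) = 0 (x(k, t) = 4*0^(3/2) = 4*0 = 0)
x(220, 11)/72847 = 0/72847 = 0*(1/72847) = 0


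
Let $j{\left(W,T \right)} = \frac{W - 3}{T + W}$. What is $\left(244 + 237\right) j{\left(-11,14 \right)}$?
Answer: $- \frac{6734}{3} \approx -2244.7$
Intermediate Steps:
$j{\left(W,T \right)} = \frac{-3 + W}{T + W}$
$\left(244 + 237\right) j{\left(-11,14 \right)} = \left(244 + 237\right) \frac{-3 - 11}{14 - 11} = 481 \cdot \frac{1}{3} \left(-14\right) = 481 \left(- \frac{14}{3}\right) = - \frac{6734}{3}$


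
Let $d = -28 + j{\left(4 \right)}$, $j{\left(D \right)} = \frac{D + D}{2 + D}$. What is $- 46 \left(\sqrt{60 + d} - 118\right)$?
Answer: $5428 - \frac{460 \sqrt{3}}{3} \approx 5162.4$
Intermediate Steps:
$j{\left(D \right)} = \frac{2 D}{2 + D}$
$d = - \frac{80}{3}$ ($d = -28 + 2 \cdot 4 \frac{1}{2 + 4} = -28 + 2 \cdot 4 \cdot \frac{1}{6} = -28 + \frac{4}{3} = - \frac{80}{3} \approx -26.667$)
$- 46 \left(\sqrt{60 + d} - 118\right) = - 46 \left(\sqrt{60 - \frac{80}{3}} - 118\right) = - 46 \left(\sqrt{\frac{100}{3}} - 118\right) = - 46 \left(\frac{10 \sqrt{3}}{3} - 118\right) = - 46 \left(-118 + \frac{10 \sqrt{3}}{3}\right) = 5428 - \frac{460 \sqrt{3}}{3}$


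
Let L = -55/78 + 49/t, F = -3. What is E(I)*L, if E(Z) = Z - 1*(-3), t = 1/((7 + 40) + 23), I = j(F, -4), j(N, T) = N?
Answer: 0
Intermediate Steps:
I = -3
t = 1/70 (t = 1/(47 + 23) = 1/70 ≈ 0.014286)
E(Z) = 3 + Z (E(Z) = Z + 3 = 3 + Z)
L = 267485/78 (L = -55/78 + 49/(1/70) = -55*1/78 + 49*70 = -55/78 + 3430 = 267485/78 ≈ 3429.3)
E(I)*L = (3 - 3)*(267485/78) = 0*(267485/78) = 0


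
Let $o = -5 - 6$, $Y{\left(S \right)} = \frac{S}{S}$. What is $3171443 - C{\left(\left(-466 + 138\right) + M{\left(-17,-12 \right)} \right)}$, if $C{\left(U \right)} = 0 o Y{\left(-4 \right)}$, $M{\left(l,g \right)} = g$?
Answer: $3171443$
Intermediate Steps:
$Y{\left(S \right)} = 1$
$o = -11$ ($o = -5 - 6 = -11$)
$C{\left(U \right)} = 0$ ($C{\left(U \right)} = 0 \left(-11\right) 1 = 0 \cdot 1 = 0$)
$3171443 - C{\left(\left(-466 + 138\right) + M{\left(-17,-12 \right)} \right)} = 3171443 - 0 = 3171443 + 0 = 3171443$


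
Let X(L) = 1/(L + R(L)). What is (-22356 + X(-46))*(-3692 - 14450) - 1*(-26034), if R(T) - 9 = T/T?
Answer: 7300963619/18 ≈ 4.0561e+8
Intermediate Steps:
R(T) = 10 (R(T) = 9 + T/T = 9 + 1 = 10)
X(L) = 1/(10 + L) (X(L) = 1/(L + 10) = 1/(10 + L))
(-22356 + X(-46))*(-3692 - 14450) - 1*(-26034) = (-22356 + 1/(10 - 46))*(-3692 - 14450) - 1*(-26034) = (-22356 + 1/(-36))*(-18142) + 26034 = (-22356 - 1/36)*(-18142) + 26034 = -804817/36*(-18142) + 26034 = 7300495007/18 + 26034 = 7300963619/18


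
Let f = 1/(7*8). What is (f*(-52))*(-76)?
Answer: 494/7 ≈ 70.571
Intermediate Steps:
f = 1/56 ≈ 0.017857
(f*(-52))*(-76) = ((1/56)*(-52))*(-76) = -13/14*(-76) = 494/7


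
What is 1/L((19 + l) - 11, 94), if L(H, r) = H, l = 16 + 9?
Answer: 1/33 ≈ 0.030303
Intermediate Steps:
l = 25
1/L((19 + l) - 11, 94) = 1/((19 + 25) - 11) = 1/(44 - 11) = 1/33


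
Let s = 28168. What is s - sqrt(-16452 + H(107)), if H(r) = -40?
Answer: 28168 - 2*I*sqrt(4123) ≈ 28168.0 - 128.42*I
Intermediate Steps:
s - sqrt(-16452 + H(107)) = 28168 - sqrt(-16452 - 40) = 28168 - sqrt(-16492) = 28168 - 2*I*sqrt(4123)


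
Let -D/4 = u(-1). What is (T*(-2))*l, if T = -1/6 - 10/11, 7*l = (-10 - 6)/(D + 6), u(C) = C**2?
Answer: -568/231 ≈ -2.4589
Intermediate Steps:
D = -4 (D = -4*(-1)**2 = -4*1 = -4)
l = -8/7 (l = ((-10 - 6)/(-4 + 6))/7 = (-16/2)/7 = (-16*1/2)/7 = (1/7)*(-8) = -8/7 ≈ -1.1429)
T = -71/66 (T = -1*1/6 - 10*1/11 = -1/6 - 10/11 = -71/66 ≈ -1.0758)
(T*(-2))*l = -71/66*(-2)*(-8/7) = (71/33)*(-8/7) = -568/231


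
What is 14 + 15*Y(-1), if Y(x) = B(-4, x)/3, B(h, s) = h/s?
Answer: 34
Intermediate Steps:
Y(x) = -4/(3*x) (Y(x) = -4/x/3 = -4/x*(⅓) = -4/(3*x))
14 + 15*Y(-1) = 14 + 15*(-4/3/(-1)) = 14 + 15*(-4/3*(-1)) = 14 + 15*(4/3) = 14 + 20 = 34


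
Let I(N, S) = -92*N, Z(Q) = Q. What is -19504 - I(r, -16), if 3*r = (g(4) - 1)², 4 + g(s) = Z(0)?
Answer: -56212/3 ≈ -18737.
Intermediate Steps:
g(s) = -4 (g(s) = -4 + 0 = -4)
r = 25/3 (r = (-4 - 1)²/3 = (⅓)*(-5)² = (⅓)*25 = 25/3 ≈ 8.3333)
-19504 - I(r, -16) = -19504 - (-92)*25/3 = -19504 - 1*(-2300/3) = -19504 + 2300/3 = -56212/3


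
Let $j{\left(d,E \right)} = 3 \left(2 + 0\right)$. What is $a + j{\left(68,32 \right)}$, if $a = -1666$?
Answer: $-1660$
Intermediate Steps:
$j{\left(d,E \right)} = 6$ ($j{\left(d,E \right)} = 3 \cdot 2 = 6$)
$a + j{\left(68,32 \right)} = -1666 + 6 = -1660$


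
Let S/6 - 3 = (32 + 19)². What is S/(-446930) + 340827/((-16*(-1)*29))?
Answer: 76159280787/103687760 ≈ 734.51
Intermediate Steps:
S = 15624 (S = 18 + 6*(32 + 19)² = 18 + 6*51² = 18 + 6*2601 = 18 + 15606 = 15624)
S/(-446930) + 340827/((-16*(-1)*29)) = 15624/(-446930) + 340827/((-16*(-1)*29)) = 15624*(-1/446930) + 340827/((16*29)) = -7812/223465 + 340827/464 = 76159280787/103687760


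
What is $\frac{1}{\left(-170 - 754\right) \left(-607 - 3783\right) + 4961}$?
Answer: $\frac{1}{4061321} \approx 2.4623 \cdot 10^{-7}$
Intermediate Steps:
$\frac{1}{\left(-170 - 754\right) \left(-607 - 3783\right) + 4961} = \frac{1}{\left(-924\right) \left(-4390\right) + 4961} = \frac{1}{4056360 + 4961} = \frac{1}{4061321}$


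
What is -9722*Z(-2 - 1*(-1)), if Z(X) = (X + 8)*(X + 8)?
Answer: -476378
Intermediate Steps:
Z(X) = (8 + X)**2 (Z(X) = (8 + X)*(8 + X) = (8 + X)**2)
-9722*Z(-2 - 1*(-1)) = -9722*(8 + (-2 - 1*(-1)))**2 = -9722*(8 + (-2 + 1))**2 = -9722*(8 - 1)**2 = -9722*7**2 = -9722*49 = -476378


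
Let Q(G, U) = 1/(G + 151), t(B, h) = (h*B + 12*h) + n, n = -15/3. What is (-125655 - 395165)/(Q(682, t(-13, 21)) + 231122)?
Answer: -433843060/192524627 ≈ -2.2534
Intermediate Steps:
n = -5 (n = -15*⅓ = -5)
t(B, h) = -5 + 12*h + B*h (t(B, h) = (h*B + 12*h) - 5 = (B*h + 12*h) - 5 = (12*h + B*h) - 5 = -5 + 12*h + B*h)
Q(G, U) = 1/(151 + G)
(-125655 - 395165)/(Q(682, t(-13, 21)) + 231122) = (-125655 - 395165)/(1/(151 + 682) + 231122) = -520820/(1/833 + 231122) = -520820/192524627/833 = -520820*833/192524627 = -433843060/192524627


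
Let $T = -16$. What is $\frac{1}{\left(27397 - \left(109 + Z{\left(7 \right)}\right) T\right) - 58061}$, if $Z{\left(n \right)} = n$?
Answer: $- \frac{1}{28808} \approx -3.4713 \cdot 10^{-5}$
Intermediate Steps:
$\frac{1}{\left(27397 - \left(109 + Z{\left(7 \right)}\right) T\right) - 58061} = \frac{1}{\left(27397 - \left(109 + 7\right) \left(-16\right)\right) - 58061} = \frac{1}{\left(27397 - 116 \left(-16\right)\right) - 58061} = \frac{1}{\left(27397 - -1856\right) - 58061} = \frac{1}{\left(27397 + 1856\right) - 58061} = \frac{1}{29253 - 58061} = \frac{1}{-28808} = - \frac{1}{28808}$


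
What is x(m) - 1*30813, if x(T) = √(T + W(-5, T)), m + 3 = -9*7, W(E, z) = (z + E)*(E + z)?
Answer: -30813 + 5*√199 ≈ -30742.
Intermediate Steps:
W(E, z) = (E + z)² (W(E, z) = (E + z)*(E + z) = (E + z)²)
m = -66 (m = -3 - 9*7 = -3 - 63 = -66)
x(T) = √(T + (-5 + T)²)
x(m) - 1*30813 = √(-66 + (-5 - 66)²) - 1*30813 = √(-66 + (-71)²) - 30813 = √(-66 + 5041) - 30813 = √4975 - 30813 = 5*√199 - 30813 = -30813 + 5*√199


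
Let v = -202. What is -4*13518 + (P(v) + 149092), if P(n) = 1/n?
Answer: 19194039/202 ≈ 95020.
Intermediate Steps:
-4*13518 + (P(v) + 149092) = -4*13518 + (1/(-202) + 149092) = -54072 + (-1/202 + 149092) = -54072 + 30116583/202 = 19194039/202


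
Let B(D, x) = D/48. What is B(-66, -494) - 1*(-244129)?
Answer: 1953021/8 ≈ 2.4413e+5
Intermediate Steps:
B(D, x) = D/48 (B(D, x) = D*(1/48) = D/48)
B(-66, -494) - 1*(-244129) = (1/48)*(-66) - 1*(-244129) = -11/8 + 244129 = 1953021/8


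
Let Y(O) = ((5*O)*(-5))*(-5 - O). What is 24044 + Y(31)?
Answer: 51944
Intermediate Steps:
Y(O) = -25*O*(-5 - O) (Y(O) = (-25*O)*(-5 - O) = -25*O*(-5 - O))
24044 + Y(31) = 24044 + 25*31*(5 + 31) = 24044 + 25*31*36 = 24044 + 27900 = 51944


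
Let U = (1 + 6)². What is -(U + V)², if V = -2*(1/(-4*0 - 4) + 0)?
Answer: -9801/4 ≈ -2450.3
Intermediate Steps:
V = ½ (V = -2*(1/(0 - 4) + 0) = -2*(1/(-4) + 0) = -2*(-¼ + 0) = -2*(-¼) = ½ ≈ 0.50000)
U = 49 (U = 7² = 49)
-(U + V)² = -(49 + ½)² = -(99/2)² = -1*9801/4 = -9801/4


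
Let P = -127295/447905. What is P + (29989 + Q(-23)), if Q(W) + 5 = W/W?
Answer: 2686060826/89581 ≈ 29985.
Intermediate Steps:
Q(W) = -4 (Q(W) = -5 + W/W = -5 + 1 = -4)
P = -25459/89581 (P = -127295*1/447905 = -25459/89581 ≈ -0.28420)
P + (29989 + Q(-23)) = -25459/89581 + (29989 - 4) = -25459/89581 + 29985 = 2686060826/89581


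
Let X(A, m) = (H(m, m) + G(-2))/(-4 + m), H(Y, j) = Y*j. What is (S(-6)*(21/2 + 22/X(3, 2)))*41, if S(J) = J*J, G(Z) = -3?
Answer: -49446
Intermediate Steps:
S(J) = J²
X(A, m) = (-3 + m²)/(-4 + m) (X(A, m) = (m*m - 3)/(-4 + m) = (m² - 3)/(-4 + m) = (-3 + m²)/(-4 + m))
(S(-6)*(21/2 + 22/X(3, 2)))*41 = ((-6)²*(21/2 + 22/(((-3 + 2²)/(-4 + 2)))))*41 = (36*(21*(½) + 22/(((-3 + 4)/(-2)))))*41 = (36*(21/2 + 22/((-½*1))))*41 = (36*(21/2 + 22/(-½)))*41 = (36*(21/2 + 22*(-2)))*41 = (36*(21/2 - 44))*41 = (36*(-67/2))*41 = -1206*41 = -49446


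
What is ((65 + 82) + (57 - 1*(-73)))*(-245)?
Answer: -67865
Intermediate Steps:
((65 + 82) + (57 - 1*(-73)))*(-245) = (147 + (57 + 73))*(-245) = (147 + 130)*(-245) = 277*(-245) = -67865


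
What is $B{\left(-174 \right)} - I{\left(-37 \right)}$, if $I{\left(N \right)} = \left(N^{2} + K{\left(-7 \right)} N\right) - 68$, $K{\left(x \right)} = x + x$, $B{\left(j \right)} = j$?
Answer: $-1993$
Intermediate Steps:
$K{\left(x \right)} = 2 x$
$I{\left(N \right)} = -68 + N^{2} - 14 N$ ($I{\left(N \right)} = \left(N^{2} + 2 \left(-7\right) N\right) - 68 = \left(N^{2} - 14 N\right) - 68 = -68 + N^{2} - 14 N$)
$B{\left(-174 \right)} - I{\left(-37 \right)} = -174 - \left(-68 + \left(-37\right)^{2} - -518\right) = -174 - \left(-68 + 1369 + 518\right) = -174 - 1819 = -1993$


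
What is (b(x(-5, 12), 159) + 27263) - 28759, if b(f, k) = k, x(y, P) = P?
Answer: -1337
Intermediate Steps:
(b(x(-5, 12), 159) + 27263) - 28759 = (159 + 27263) - 28759 = 27422 - 28759 = -1337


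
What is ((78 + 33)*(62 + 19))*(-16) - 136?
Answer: -143992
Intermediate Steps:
((78 + 33)*(62 + 19))*(-16) - 136 = (111*81)*(-16) - 136 = 8991*(-16) - 136 = -143856 - 136 = -143992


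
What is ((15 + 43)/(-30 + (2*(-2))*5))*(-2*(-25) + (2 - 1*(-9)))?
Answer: -1769/25 ≈ -70.760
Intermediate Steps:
((15 + 43)/(-30 + (2*(-2))*5))*(-2*(-25) + (2 - 1*(-9))) = (58/(-30 - 4*5))*(50 + (2 + 9)) = (58/(-30 - 20))*(50 + 11) = (58/(-50))*61 = (58*(-1/50))*61 = -29/25*61 = -1769/25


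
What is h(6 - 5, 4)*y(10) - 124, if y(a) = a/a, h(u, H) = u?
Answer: -123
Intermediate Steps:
y(a) = 1
h(6 - 5, 4)*y(10) - 124 = (6 - 5)*1 - 124 = 1*1 - 124 = 1 - 124 = -123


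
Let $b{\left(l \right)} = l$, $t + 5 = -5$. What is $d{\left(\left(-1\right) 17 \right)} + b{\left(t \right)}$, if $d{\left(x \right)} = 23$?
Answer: $13$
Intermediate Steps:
$t = -10$ ($t = -5 - 5 = -10$)
$d{\left(\left(-1\right) 17 \right)} + b{\left(t \right)} = 23 - 10 = 13$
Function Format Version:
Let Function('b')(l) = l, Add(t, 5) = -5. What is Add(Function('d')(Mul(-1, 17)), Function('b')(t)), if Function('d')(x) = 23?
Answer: 13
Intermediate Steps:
t = -10 (t = Add(-5, -5) = -10)
Add(Function('d')(Mul(-1, 17)), Function('b')(t)) = Add(23, -10) = 13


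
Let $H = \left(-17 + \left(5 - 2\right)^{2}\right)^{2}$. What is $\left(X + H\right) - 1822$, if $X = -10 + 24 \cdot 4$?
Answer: $-1672$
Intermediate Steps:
$X = 86$ ($X = -10 + 96 = 86$)
$H = 64$ ($H = \left(-17 + 3^{2}\right)^{2} = \left(-17 + 9\right)^{2} = \left(-8\right)^{2} = 64$)
$\left(X + H\right) - 1822 = \left(86 + 64\right) - 1822 = 150 - 1822 = -1672$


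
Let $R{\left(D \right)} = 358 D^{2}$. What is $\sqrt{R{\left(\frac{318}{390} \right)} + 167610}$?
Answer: $\frac{4 \sqrt{44322367}}{65} \approx 409.69$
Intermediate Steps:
$\sqrt{R{\left(\frac{318}{390} \right)} + 167610} = \sqrt{358 \left(\frac{318}{390}\right)^{2} + 167610} = \sqrt{358 \left(318 \cdot \frac{1}{390}\right)^{2} + 167610} = \sqrt{358 \left(\frac{53}{65}\right)^{2} + 167610} = \sqrt{358 \cdot \frac{2809}{4225} + 167610} = \sqrt{\frac{1005622}{4225} + 167610} = \sqrt{\frac{709157872}{4225}} = \frac{4 \sqrt{44322367}}{65}$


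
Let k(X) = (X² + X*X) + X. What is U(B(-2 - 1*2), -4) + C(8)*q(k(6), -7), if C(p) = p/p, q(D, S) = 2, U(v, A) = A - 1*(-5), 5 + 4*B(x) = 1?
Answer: 3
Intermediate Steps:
k(X) = X + 2*X² (k(X) = (X² + X²) + X = 2*X² + X = X + 2*X²)
B(x) = -1 (B(x) = -5/4 + (¼)*1 = -5/4 + ¼ = -1)
U(v, A) = 5 + A (U(v, A) = A + 5 = 5 + A)
C(p) = 1
U(B(-2 - 1*2), -4) + C(8)*q(k(6), -7) = (5 - 4) + 1*2 = 1 + 2 = 3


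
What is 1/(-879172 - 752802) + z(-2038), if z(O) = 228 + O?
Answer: -2953872941/1631974 ≈ -1810.0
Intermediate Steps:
1/(-879172 - 752802) + z(-2038) = 1/(-879172 - 752802) + (228 - 2038) = 1/(-1631974) - 1810 = -1/1631974 - 1810 = -2953872941/1631974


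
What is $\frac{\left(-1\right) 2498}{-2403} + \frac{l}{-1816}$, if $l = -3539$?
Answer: $\frac{13040585}{4363848} \approx 2.9883$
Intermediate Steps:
$\frac{\left(-1\right) 2498}{-2403} + \frac{l}{-1816} = \frac{\left(-1\right) 2498}{-2403} - \frac{3539}{-1816} = \left(-2498\right) \left(- \frac{1}{2403}\right) - - \frac{3539}{1816} = \frac{2498}{2403} + \frac{3539}{1816} = \frac{13040585}{4363848}$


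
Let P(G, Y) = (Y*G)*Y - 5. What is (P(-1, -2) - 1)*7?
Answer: -70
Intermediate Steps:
P(G, Y) = -5 + G*Y² (P(G, Y) = (G*Y)*Y - 5 = G*Y² - 5 = -5 + G*Y²)
(P(-1, -2) - 1)*7 = ((-5 - 1*(-2)²) - 1)*7 = ((-5 - 1*4) - 1)*7 = ((-5 - 4) - 1)*7 = (-9 - 1)*7 = -10*7 = -70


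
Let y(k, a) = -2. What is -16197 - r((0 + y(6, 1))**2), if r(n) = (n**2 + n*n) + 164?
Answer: -16393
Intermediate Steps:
r(n) = 164 + 2*n**2 (r(n) = (n**2 + n**2) + 164 = 2*n**2 + 164 = 164 + 2*n**2)
-16197 - r((0 + y(6, 1))**2) = -16197 - (164 + 2*((0 - 2)**2)**2) = -16197 - (164 + 2*((-2)**2)**2) = -16197 - (164 + 2*4**2) = -16197 - (164 + 2*16) = -16197 - (164 + 32) = -16197 - 1*196 = -16197 - 196 = -16393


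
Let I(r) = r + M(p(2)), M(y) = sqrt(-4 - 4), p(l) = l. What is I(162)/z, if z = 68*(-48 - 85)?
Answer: -81/4522 - I*sqrt(2)/4522 ≈ -0.017912 - 0.00031274*I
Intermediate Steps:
z = -9044 (z = 68*(-133) = -9044)
M(y) = 2*I*sqrt(2) (M(y) = sqrt(-8) = 2*I*sqrt(2))
I(r) = r + 2*I*sqrt(2)
I(162)/z = (162 + 2*I*sqrt(2))/(-9044) = (162 + 2*I*sqrt(2))*(-1/9044) = -81/4522 - I*sqrt(2)/4522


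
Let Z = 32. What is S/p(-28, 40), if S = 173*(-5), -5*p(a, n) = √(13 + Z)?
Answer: 865*√5/3 ≈ 644.73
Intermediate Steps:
p(a, n) = -3*√5/5 (p(a, n) = -√(13 + 32)/5 = -3*√5/5)
S = -865
S/p(-28, 40) = -865*(-√5/3) = -(-865)*√5/3 = 865*√5/3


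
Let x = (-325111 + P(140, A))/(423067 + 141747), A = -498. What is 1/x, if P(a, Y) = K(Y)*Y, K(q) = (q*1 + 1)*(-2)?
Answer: -564814/820123 ≈ -0.68869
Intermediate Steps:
K(q) = -2 - 2*q (K(q) = (q + 1)*(-2) = (1 + q)*(-2) = -2 - 2*q)
P(a, Y) = Y*(-2 - 2*Y) (P(a, Y) = (-2 - 2*Y)*Y = Y*(-2 - 2*Y))
x = -820123/564814 (x = (-325111 - 2*(-498)*(1 - 498))/(423067 + 141747) = (-325111 - 2*(-498)*(-497))/564814 = (-325111 - 495012)*(1/564814) = -820123*1/564814 = -820123/564814 ≈ -1.4520)
1/x = 1/(-820123/564814) = -564814/820123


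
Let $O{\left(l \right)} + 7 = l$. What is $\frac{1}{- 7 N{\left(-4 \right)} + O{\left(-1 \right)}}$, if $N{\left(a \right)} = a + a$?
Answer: $\frac{1}{48} \approx 0.020833$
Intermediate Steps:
$O{\left(l \right)} = -7 + l$
$N{\left(a \right)} = 2 a$
$\frac{1}{- 7 N{\left(-4 \right)} + O{\left(-1 \right)}} = \frac{1}{- 7 \cdot 2 \left(-4\right) - 8} = \frac{1}{\left(-7\right) \left(-8\right) - 8} = \frac{1}{56 - 8} = \frac{1}{48}$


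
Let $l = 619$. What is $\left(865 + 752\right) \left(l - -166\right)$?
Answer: $1269345$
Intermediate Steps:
$\left(865 + 752\right) \left(l - -166\right) = \left(865 + 752\right) \left(619 - -166\right) = 1617 \left(619 + 166\right) = 1617 \cdot 785 = 1269345$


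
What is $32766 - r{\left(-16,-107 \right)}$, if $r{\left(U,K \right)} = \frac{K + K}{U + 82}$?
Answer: $\frac{1081385}{33} \approx 32769.0$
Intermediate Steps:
$r{\left(U,K \right)} = \frac{2 K}{82 + U}$
$32766 - r{\left(-16,-107 \right)} = 32766 - 2 \left(-107\right) \frac{1}{82 - 16} = 32766 - 2 \left(-107\right) \frac{1}{66} = 32766 - - \frac{107}{33} = 32766 + \frac{107}{33} = \frac{1081385}{33}$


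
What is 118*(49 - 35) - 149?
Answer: 1503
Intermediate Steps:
118*(49 - 35) - 149 = 118*14 - 149 = 1652 - 149 = 1503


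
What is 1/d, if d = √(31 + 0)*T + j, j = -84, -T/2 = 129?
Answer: 7/171369 - 43*√31/342738 ≈ -0.00065769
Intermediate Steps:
T = -258 (T = -2*129 = -258)
d = -84 - 258*√31 (d = √(31 + 0)*(-258) - 84 = √31*(-258) - 84 = -258*√31 - 84 = -84 - 258*√31 ≈ -1520.5)
1/d = 1/(-84 - 258*√31)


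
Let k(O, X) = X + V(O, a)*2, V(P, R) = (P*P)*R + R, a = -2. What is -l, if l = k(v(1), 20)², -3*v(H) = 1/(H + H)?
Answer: -20449/81 ≈ -252.46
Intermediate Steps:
v(H) = -1/(6*H) (v(H) = -1/(3*(H + H)) = -1/(2*H)/3 = -1/(6*H))
V(P, R) = R + R*P² (V(P, R) = P²*R + R = R*P² + R = R + R*P²)
k(O, X) = -4 + X - 4*O² (k(O, X) = X - 2*(1 + O²)*2 = X + (-2 - 2*O²)*2 = X + (-4 - 4*O²) = -4 + X - 4*O²)
l = 20449/81 (l = (-4 + 20 - 4*(-⅙/1)²)² = (-4 + 20 - 4*(-⅙*1)²)² = (-4 + 20 - 4*(-⅙)²)² = (-4 + 20 - 4*1/36)² = (-4 + 20 - ⅑)² = (143/9)² = 20449/81 ≈ 252.46)
-l = -1*20449/81 = -20449/81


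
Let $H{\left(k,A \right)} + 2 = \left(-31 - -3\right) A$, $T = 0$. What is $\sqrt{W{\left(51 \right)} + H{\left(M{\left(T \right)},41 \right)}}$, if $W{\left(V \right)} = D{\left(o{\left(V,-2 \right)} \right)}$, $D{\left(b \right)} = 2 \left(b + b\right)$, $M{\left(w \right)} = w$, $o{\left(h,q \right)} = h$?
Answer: $i \sqrt{946} \approx 30.757 i$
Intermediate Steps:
$D{\left(b \right)} = 4 b$ ($D{\left(b \right)} = 2 \cdot 2 b = 4 b$)
$W{\left(V \right)} = 4 V$
$H{\left(k,A \right)} = -2 - 28 A$ ($H{\left(k,A \right)} = -2 + \left(-31 - -3\right) A = -2 + \left(-31 + 3\right) A = -2 - 28 A$)
$\sqrt{W{\left(51 \right)} + H{\left(M{\left(T \right)},41 \right)}} = \sqrt{4 \cdot 51 - 1150} = \sqrt{204 - 1150} = \sqrt{-946} = i \sqrt{946}$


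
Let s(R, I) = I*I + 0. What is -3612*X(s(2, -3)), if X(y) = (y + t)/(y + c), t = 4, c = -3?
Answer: -7826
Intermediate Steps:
s(R, I) = I² (s(R, I) = I² + 0 = I²)
X(y) = (4 + y)/(-3 + y) (X(y) = (y + 4)/(y - 3) = (4 + y)/(-3 + y))
-3612*X(s(2, -3)) = -3612*(4 + (-3)²)/(-3 + (-3)²) = -3612*(4 + 9)/(-3 + 9) = -3612*13/6 = -7826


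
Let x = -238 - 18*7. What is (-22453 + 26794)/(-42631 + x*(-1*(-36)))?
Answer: -4341/55735 ≈ -0.077886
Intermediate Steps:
x = -364 (x = -238 - 126 = -364)
(-22453 + 26794)/(-42631 + x*(-1*(-36))) = (-22453 + 26794)/(-42631 - (-364)*(-36)) = 4341/(-42631 - 364*36) = 4341/(-42631 - 13104) = 4341/(-55735) = 4341*(-1/55735) = -4341/55735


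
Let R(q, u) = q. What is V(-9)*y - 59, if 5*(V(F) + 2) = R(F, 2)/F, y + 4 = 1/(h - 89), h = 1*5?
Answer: -7249/140 ≈ -51.779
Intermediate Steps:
h = 5
y = -337/84 (y = -4 + 1/(5 - 89) = -4 + 1/(-84) = -4 - 1/84 = -337/84 ≈ -4.0119)
V(F) = -9/5 (V(F) = -2 + (F/F)/5 = -2 + (1/5)*1 = -2 + 1/5 = -9/5)
V(-9)*y - 59 = -9/5*(-337/84) - 59 = 1011/140 - 59 = -7249/140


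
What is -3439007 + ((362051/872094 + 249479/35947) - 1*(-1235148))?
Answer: -69088904475900139/31349163018 ≈ -2.2039e+6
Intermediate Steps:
-3439007 + ((362051/872094 + 249479/35947) - 1*(-1235148)) = -3439007 + ((362051*(1/872094) + 249479*(1/35947)) + 1235148) = -3439007 + ((362051/872094 + 249479/35947) + 1235148) = -3439007 + (230583786323/31349163018 + 1235148) = -3439007 + 38721086587142987/31349163018 = -69088904475900139/31349163018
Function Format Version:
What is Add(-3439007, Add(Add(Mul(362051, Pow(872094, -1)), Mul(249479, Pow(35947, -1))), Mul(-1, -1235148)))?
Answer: Rational(-69088904475900139, 31349163018) ≈ -2.2039e+6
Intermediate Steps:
Add(-3439007, Add(Add(Mul(362051, Pow(872094, -1)), Mul(249479, Pow(35947, -1))), Mul(-1, -1235148))) = Add(-3439007, Add(Add(Mul(362051, Rational(1, 872094)), Mul(249479, Rational(1, 35947))), 1235148)) = Add(-3439007, Add(Add(Rational(362051, 872094), Rational(249479, 35947)), 1235148)) = Add(-3439007, Add(Rational(230583786323, 31349163018), 1235148)) = Add(-3439007, Rational(38721086587142987, 31349163018)) = Rational(-69088904475900139, 31349163018)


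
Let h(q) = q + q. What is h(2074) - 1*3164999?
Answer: -3160851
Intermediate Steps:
h(q) = 2*q
h(2074) - 1*3164999 = 2*2074 - 1*3164999 = 4148 - 3164999 = -3160851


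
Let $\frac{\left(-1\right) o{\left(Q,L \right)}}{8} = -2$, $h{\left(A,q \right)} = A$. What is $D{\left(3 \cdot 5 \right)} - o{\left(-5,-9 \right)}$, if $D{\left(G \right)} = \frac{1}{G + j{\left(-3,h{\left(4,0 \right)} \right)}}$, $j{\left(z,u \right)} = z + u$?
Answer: $- \frac{255}{16} \approx -15.938$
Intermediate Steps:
$o{\left(Q,L \right)} = 16$ ($o{\left(Q,L \right)} = \left(-8\right) \left(-2\right) = 16$)
$j{\left(z,u \right)} = u + z$
$D{\left(G \right)} = \frac{1}{1 + G}$ ($D{\left(G \right)} = \frac{1}{G + \left(4 - 3\right)} = \frac{1}{G + 1} = \frac{1}{1 + G}$)
$D{\left(3 \cdot 5 \right)} - o{\left(-5,-9 \right)} = \frac{1}{1 + 3 \cdot 5} - 16 = \frac{1}{1 + 15} - 16 = \frac{1}{16} - 16 = - \frac{255}{16}$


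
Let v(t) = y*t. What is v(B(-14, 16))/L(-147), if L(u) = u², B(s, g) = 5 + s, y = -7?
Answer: 1/343 ≈ 0.0029155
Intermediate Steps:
v(t) = -7*t
v(B(-14, 16))/L(-147) = (-7*(5 - 14))/((-147)²) = -7*(-9)/21609 = 63*(1/21609) = 1/343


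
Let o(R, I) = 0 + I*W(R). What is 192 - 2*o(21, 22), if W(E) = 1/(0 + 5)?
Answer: 916/5 ≈ 183.20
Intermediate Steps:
W(E) = ⅕ (W(E) = 1/5 = ⅕)
o(R, I) = I/5 (o(R, I) = 0 + I*(⅕) = 0 + I/5 = I/5)
192 - 2*o(21, 22) = 192 - 2*22/5 = 192 - 44/5 = 916/5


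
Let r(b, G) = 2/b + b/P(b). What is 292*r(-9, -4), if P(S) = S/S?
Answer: -24236/9 ≈ -2692.9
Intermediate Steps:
P(S) = 1
r(b, G) = b + 2/b (r(b, G) = 2/b + b/1 = 2/b + b*1 = 2/b + b = b + 2/b)
292*r(-9, -4) = 292*(-9 + 2/(-9)) = 292*(-9 + 2*(-⅑)) = 292*(-9 - 2/9) = 292*(-83/9) = -24236/9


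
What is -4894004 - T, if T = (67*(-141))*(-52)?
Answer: -5385248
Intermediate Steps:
T = 491244 (T = -9447*(-52) = 491244)
-4894004 - T = -4894004 - 1*491244 = -4894004 - 491244 = -5385248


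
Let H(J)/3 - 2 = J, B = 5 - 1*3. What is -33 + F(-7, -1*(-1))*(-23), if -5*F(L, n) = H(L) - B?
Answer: -556/5 ≈ -111.20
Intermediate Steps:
B = 2 (B = 5 - 3 = 2)
H(J) = 6 + 3*J
F(L, n) = -4/5 - 3*L/5 (F(L, n) = -((6 + 3*L) - 1*2)/5 = -((6 + 3*L) - 2)/5 = -(4 + 3*L)/5 = -4/5 - 3*L/5)
-33 + F(-7, -1*(-1))*(-23) = -33 + (-4/5 - 3/5*(-7))*(-23) = -33 + (-4/5 + 21/5)*(-23) = -33 + (17/5)*(-23) = -33 - 391/5 = -556/5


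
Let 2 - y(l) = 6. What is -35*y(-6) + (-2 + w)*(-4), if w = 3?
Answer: 136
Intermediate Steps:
y(l) = -4 (y(l) = 2 - 1*6 = 2 - 6 = -4)
-35*y(-6) + (-2 + w)*(-4) = -35*(-4) + (-2 + 3)*(-4) = 140 + 1*(-4) = 140 - 4 = 136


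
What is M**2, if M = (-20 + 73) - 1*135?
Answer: 6724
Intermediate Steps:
M = -82 (M = 53 - 135 = -82)
M**2 = (-82)**2 = 6724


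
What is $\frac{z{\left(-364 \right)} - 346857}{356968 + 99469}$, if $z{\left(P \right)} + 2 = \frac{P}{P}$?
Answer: $- \frac{346858}{456437} \approx -0.75992$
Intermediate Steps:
$z{\left(P \right)} = -1$ ($z{\left(P \right)} = -2 + \frac{P}{P} = -2 + 1 = -1$)
$\frac{z{\left(-364 \right)} - 346857}{356968 + 99469} = \frac{-1 - 346857}{356968 + 99469} = - \frac{346858}{456437}$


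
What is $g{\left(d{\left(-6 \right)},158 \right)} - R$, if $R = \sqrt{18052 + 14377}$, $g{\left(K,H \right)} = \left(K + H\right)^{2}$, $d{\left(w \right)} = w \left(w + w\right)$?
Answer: $52900 - \sqrt{32429} \approx 52720.0$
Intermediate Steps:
$d{\left(w \right)} = 2 w^{2}$ ($d{\left(w \right)} = w 2 w = 2 w^{2}$)
$g{\left(K,H \right)} = \left(H + K\right)^{2}$
$R = \sqrt{32429} \approx 180.08$
$g{\left(d{\left(-6 \right)},158 \right)} - R = \left(158 + 2 \left(-6\right)^{2}\right)^{2} - \sqrt{32429} = \left(158 + 2 \cdot 36\right)^{2} - \sqrt{32429} = \left(158 + 72\right)^{2} - \sqrt{32429} = 230^{2} - \sqrt{32429} = 52900 - \sqrt{32429}$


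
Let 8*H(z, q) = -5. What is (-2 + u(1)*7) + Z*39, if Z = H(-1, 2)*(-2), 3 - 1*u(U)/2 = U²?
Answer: 299/4 ≈ 74.750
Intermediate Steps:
u(U) = 6 - 2*U²
H(z, q) = -5/8 (H(z, q) = (⅛)*(-5) = -5/8)
Z = 5/4 (Z = -5/8*(-2) = 5/4 ≈ 1.2500)
(-2 + u(1)*7) + Z*39 = (-2 + (6 - 2*1²)*7) + (5/4)*39 = (-2 + (6 - 2*1)*7) + 195/4 = (-2 + (6 - 2)*7) + 195/4 = (-2 + 4*7) + 195/4 = (-2 + 28) + 195/4 = 26 + 195/4 = 299/4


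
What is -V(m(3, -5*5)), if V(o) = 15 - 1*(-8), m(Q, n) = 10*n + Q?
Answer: -23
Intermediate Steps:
m(Q, n) = Q + 10*n
V(o) = 23 (V(o) = 15 + 8 = 23)
-V(m(3, -5*5)) = -1*23 = -23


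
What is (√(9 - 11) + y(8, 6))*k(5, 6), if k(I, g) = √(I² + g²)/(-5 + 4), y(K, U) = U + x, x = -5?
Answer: -√61 - I*√122 ≈ -7.8102 - 11.045*I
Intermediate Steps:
y(K, U) = -5 + U (y(K, U) = U - 5 = -5 + U)
k(I, g) = -√(I² + g²) (k(I, g) = √(I² + g²)/(-1) = √(I² + g²)*(-1) = -√(I² + g²))
(√(9 - 11) + y(8, 6))*k(5, 6) = (√(9 - 11) + (-5 + 6))*(-√(5² + 6²)) = (√(-2) + 1)*(-√(25 + 36)) = (I*√2 + 1)*(-√61) = (1 + I*√2)*(-√61) = -√61*(1 + I*√2)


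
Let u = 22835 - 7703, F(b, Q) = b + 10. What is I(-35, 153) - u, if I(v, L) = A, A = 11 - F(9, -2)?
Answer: -15140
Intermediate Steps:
F(b, Q) = 10 + b
A = -8 (A = 11 - (10 + 9) = 11 - 1*19 = 11 - 19 = -8)
I(v, L) = -8
u = 15132
I(-35, 153) - u = -8 - 1*15132 = -8 - 15132 = -15140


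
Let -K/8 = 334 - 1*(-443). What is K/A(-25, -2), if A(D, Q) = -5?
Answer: 6216/5 ≈ 1243.2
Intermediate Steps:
K = -6216 (K = -8*(334 - 1*(-443)) = -8*(334 + 443) = -8*777 = -6216)
K/A(-25, -2) = -6216/(-5) = -6216*(-1/5) = 6216/5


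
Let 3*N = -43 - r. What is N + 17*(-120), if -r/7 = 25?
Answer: -1996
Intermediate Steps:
r = -175 (r = -7*25 = -175)
N = 44 (N = (-43 - 1*(-175))/3 = (-43 + 175)/3 = (⅓)*132 = 44)
N + 17*(-120) = 44 + 17*(-120) = 44 - 2040 = -1996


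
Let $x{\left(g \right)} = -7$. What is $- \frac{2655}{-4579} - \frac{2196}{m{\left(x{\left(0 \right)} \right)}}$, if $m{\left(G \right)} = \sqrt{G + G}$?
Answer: $\frac{2655}{4579} + \frac{1098 i \sqrt{14}}{7} \approx 0.57982 + 586.91 i$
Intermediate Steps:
$m{\left(G \right)} = \sqrt{2} \sqrt{G}$ ($m{\left(G \right)} = \sqrt{2 G} = \sqrt{2} \sqrt{G}$)
$- \frac{2655}{-4579} - \frac{2196}{m{\left(x{\left(0 \right)} \right)}} = - \frac{2655}{-4579} - \frac{2196}{\sqrt{2} \sqrt{-7}} = \left(-2655\right) \left(- \frac{1}{4579}\right) - \frac{2196}{\sqrt{2} i \sqrt{7}} = \frac{2655}{4579} - \frac{2196}{i \sqrt{14}} = \frac{2655}{4579} - 2196 \left(- \frac{i \sqrt{14}}{14}\right) = \frac{2655}{4579} + \frac{1098 i \sqrt{14}}{7}$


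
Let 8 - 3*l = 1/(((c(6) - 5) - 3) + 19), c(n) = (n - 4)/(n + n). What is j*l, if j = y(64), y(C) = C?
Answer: 33920/201 ≈ 168.76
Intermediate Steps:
c(n) = (-4 + n)/(2*n) (c(n) = (-4 + n)/((2*n)) = (-4 + n)*(1/(2*n)) = (-4 + n)/(2*n))
j = 64
l = 530/201 (l = 8/3 - 1/(3*((((1/2)*(-4 + 6)/6 - 5) - 3) + 19)) = 8/3 - 1/(3*((((1/2)*(1/6)*2 - 5) - 3) + 19)) = 8/3 - 1/(3*(((1/6 - 5) - 3) + 19)) = 8/3 - 1/(3*((-29/6 - 3) + 19)) = 8/3 - 1/(3*(-47/6 + 19)) = 8/3 - 1/(3*67/6) = 8/3 - 1/3*6/67 = 8/3 - 2/67 = 530/201 ≈ 2.6368)
j*l = 64*(530/201) = 33920/201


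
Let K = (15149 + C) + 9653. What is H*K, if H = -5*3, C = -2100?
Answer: -340530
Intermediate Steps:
H = -15
K = 22702 (K = (15149 - 2100) + 9653 = 13049 + 9653 = 22702)
H*K = -15*22702 = -340530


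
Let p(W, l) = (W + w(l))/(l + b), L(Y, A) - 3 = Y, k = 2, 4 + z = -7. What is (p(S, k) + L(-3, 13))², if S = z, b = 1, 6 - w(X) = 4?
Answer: 9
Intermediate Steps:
z = -11 (z = -4 - 7 = -11)
w(X) = 2 (w(X) = 6 - 1*4 = 6 - 4 = 2)
S = -11
L(Y, A) = 3 + Y
p(W, l) = (2 + W)/(1 + l) (p(W, l) = (W + 2)/(l + 1) = (2 + W)/(1 + l))
(p(S, k) + L(-3, 13))² = ((2 - 11)/(1 + 2) + (3 - 3))² = (-9/3 + 0)² = ((⅓)*(-9) + 0)² = (-3 + 0)² = (-3)² = 9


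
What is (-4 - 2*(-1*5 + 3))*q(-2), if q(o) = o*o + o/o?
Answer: 0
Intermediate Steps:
q(o) = 1 + o**2 (q(o) = o**2 + 1 = 1 + o**2)
(-4 - 2*(-1*5 + 3))*q(-2) = (-4 - 2*(-1*5 + 3))*(1 + (-2)**2) = (-4 - 2*(-5 + 3))*(1 + 4) = (-4 - 2*(-2))*5 = (-4 + 4)*5 = 0*5 = 0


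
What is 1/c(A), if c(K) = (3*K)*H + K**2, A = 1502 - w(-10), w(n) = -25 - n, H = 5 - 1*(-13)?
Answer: 1/2383207 ≈ 4.1960e-7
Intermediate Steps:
H = 18 (H = 5 + 13 = 18)
A = 1517 (A = 1502 - (-25 - 1*(-10)) = 1502 - (-25 + 10) = 1502 - 1*(-15) = 1502 + 15 = 1517)
c(K) = K**2 + 54*K (c(K) = (3*K)*18 + K**2 = 54*K + K**2 = K**2 + 54*K)
1/c(A) = 1/(1517*(54 + 1517)) = 1/(1517*1571) = 1/2383207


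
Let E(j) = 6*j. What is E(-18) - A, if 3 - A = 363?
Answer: 252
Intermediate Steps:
A = -360 (A = 3 - 1*363 = 3 - 363 = -360)
E(-18) - A = 6*(-18) - 1*(-360) = -108 + 360 = 252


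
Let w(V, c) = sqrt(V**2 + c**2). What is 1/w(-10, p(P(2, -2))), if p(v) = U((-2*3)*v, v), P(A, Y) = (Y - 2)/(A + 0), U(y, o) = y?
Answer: sqrt(61)/122 ≈ 0.064018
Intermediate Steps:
P(A, Y) = (-2 + Y)/A
p(v) = -6*v (p(v) = (-2*3)*v = -6*v)
1/w(-10, p(P(2, -2))) = 1/(sqrt((-10)**2 + (-6*(-2 - 2)/2)**2)) = 1/(sqrt(100 + (-3*(-4))**2)) = 1/(sqrt(100 + (-6*(-2))**2)) = 1/(sqrt(100 + 12**2)) = 1/(sqrt(100 + 144)) = 1/(sqrt(244)) = 1/(2*sqrt(61)) = sqrt(61)/122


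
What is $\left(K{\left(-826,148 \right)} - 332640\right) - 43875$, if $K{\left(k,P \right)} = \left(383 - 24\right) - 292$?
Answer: $-376448$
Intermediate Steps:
$K{\left(k,P \right)} = 67$ ($K{\left(k,P \right)} = 359 - 292 = 67$)
$\left(K{\left(-826,148 \right)} - 332640\right) - 43875 = \left(67 - 332640\right) - 43875 = -332573 - 43875 = -376448$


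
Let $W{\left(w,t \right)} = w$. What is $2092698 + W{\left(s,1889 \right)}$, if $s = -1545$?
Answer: $2091153$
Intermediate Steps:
$2092698 + W{\left(s,1889 \right)} = 2092698 - 1545 = 2091153$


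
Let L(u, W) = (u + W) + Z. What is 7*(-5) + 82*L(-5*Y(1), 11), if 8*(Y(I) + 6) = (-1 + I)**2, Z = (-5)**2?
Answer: 5377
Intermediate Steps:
Z = 25
Y(I) = -6 + (-1 + I)**2/8
L(u, W) = 25 + W + u (L(u, W) = (u + W) + 25 = (W + u) + 25 = 25 + W + u)
7*(-5) + 82*L(-5*Y(1), 11) = 7*(-5) + 82*(25 + 11 - 5*(-6 + (-1 + 1)**2/8)) = -35 + 82*(25 + 11 - 5*(-6 + (1/8)*0**2)) = -35 + 82*(25 + 11 - 5*(-6 + (1/8)*0)) = -35 + 82*(25 + 11 - 5*(-6 + 0)) = -35 + 82*(25 + 11 - 5*(-6)) = -35 + 82*(25 + 11 + 30) = -35 + 82*66 = -35 + 5412 = 5377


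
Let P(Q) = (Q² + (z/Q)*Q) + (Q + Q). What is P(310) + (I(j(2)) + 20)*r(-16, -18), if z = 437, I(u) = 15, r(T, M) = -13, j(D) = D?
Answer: 96702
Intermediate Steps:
P(Q) = 437 + Q² + 2*Q (P(Q) = (Q² + (437/Q)*Q) + (Q + Q) = (Q² + 437) + 2*Q = (437 + Q²) + 2*Q = 437 + Q² + 2*Q)
P(310) + (I(j(2)) + 20)*r(-16, -18) = (437 + 310² + 2*310) + (15 + 20)*(-13) = (437 + 96100 + 620) + 35*(-13) = 97157 - 455 = 96702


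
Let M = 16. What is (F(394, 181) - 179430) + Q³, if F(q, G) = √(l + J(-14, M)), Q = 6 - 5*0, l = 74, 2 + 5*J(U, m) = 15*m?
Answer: -179214 + 4*√190/5 ≈ -1.7920e+5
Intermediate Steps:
J(U, m) = -⅖ + 3*m (J(U, m) = -⅖ + (15*m)/5 = -⅖ + 3*m)
Q = 6 (Q = 6 + 0 = 6)
F(q, G) = 4*√190/5 (F(q, G) = √(74 + (-⅖ + 3*16)) = √(74 + (-⅖ + 48)) = √(74 + 238/5) = √(608/5) = 4*√190/5)
(F(394, 181) - 179430) + Q³ = (4*√190/5 - 179430) + 6³ = (-179430 + 4*√190/5) + 216 = -179214 + 4*√190/5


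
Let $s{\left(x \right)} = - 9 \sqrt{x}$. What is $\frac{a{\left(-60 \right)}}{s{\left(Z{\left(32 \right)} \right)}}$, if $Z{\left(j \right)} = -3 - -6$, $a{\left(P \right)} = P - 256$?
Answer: $\frac{316 \sqrt{3}}{27} \approx 20.271$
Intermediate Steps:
$a{\left(P \right)} = -256 + P$
$Z{\left(j \right)} = 3$ ($Z{\left(j \right)} = -3 + 6 = 3$)
$\frac{a{\left(-60 \right)}}{s{\left(Z{\left(32 \right)} \right)}} = \frac{-256 - 60}{\left(-9\right) \sqrt{3}} = - 316 \left(- \frac{\sqrt{3}}{27}\right) = \frac{316 \sqrt{3}}{27}$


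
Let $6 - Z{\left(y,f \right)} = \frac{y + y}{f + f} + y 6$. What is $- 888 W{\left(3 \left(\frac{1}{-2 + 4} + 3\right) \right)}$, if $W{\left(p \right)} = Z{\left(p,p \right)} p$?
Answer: $540792$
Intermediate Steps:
$Z{\left(y,f \right)} = 6 - 6 y - \frac{y}{f}$ ($Z{\left(y,f \right)} = 6 - \left(\frac{y + y}{f + f} + y 6\right) = 6 - \left(\frac{2 y}{2 f} + 6 y\right) = 6 - \left(2 y \frac{1}{2 f} + 6 y\right) = 6 - \left(\frac{y}{f} + 6 y\right) = 6 - \left(6 y + \frac{y}{f}\right) = 6 - 6 y - \frac{y}{f}$)
$W{\left(p \right)} = p \left(5 - 6 p\right)$ ($W{\left(p \right)} = \left(6 - 6 p - \frac{p}{p}\right) p = \left(6 - 6 p - 1\right) p = \left(5 - 6 p\right) p = p \left(5 - 6 p\right)$)
$- 888 W{\left(3 \left(\frac{1}{-2 + 4} + 3\right) \right)} = - 888 \cdot 3 \left(\frac{1}{-2 + 4} + 3\right) \left(5 - 6 \cdot 3 \left(\frac{1}{-2 + 4} + 3\right)\right) = - 888 \cdot 3 \left(\frac{1}{2} + 3\right) \left(5 - 6 \cdot 3 \left(\frac{1}{2} + 3\right)\right) = - 888 \cdot 3 \cdot \frac{7}{2} \left(5 - 6 \cdot 3 \cdot \frac{7}{2}\right) = - 888 \frac{21 \left(5 - 63\right)}{2} = - 888 \cdot \frac{21}{2} \left(-58\right) = \left(-888\right) \left(-609\right) = 540792$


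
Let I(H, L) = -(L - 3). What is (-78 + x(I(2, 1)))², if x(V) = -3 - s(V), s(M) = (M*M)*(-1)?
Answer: 5929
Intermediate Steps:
s(M) = -M² (s(M) = M²*(-1) = -M²)
I(H, L) = 3 - L (I(H, L) = -(-3 + L) = 3 - L)
x(V) = -3 + V² (x(V) = -3 - (-1)*V² = -3 + V²)
(-78 + x(I(2, 1)))² = (-78 + (-3 + (3 - 1*1)²))² = (-78 + (-3 + (3 - 1)²))² = (-78 + (-3 + 2²))² = (-78 + (-3 + 4))² = (-78 + 1)² = (-77)² = 5929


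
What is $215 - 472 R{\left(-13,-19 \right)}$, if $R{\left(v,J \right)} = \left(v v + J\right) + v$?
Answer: $-64449$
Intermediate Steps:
$R{\left(v,J \right)} = J + v + v^{2}$ ($R{\left(v,J \right)} = \left(v^{2} + J\right) + v = \left(J + v^{2}\right) + v = J + v + v^{2}$)
$215 - 472 R{\left(-13,-19 \right)} = 215 - 472 \left(-19 - 13 + \left(-13\right)^{2}\right) = 215 - 472 \left(-19 - 13 + 169\right) = 215 - 64664 = -64449$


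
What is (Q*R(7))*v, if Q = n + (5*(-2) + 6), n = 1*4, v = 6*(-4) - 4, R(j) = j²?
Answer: 0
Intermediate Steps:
v = -28 (v = -24 - 4 = -28)
n = 4
Q = 0 (Q = 4 + (5*(-2) + 6) = 4 + (-10 + 6) = 4 - 4 = 0)
(Q*R(7))*v = (0*7²)*(-28) = (0*49)*(-28) = 0*(-28) = 0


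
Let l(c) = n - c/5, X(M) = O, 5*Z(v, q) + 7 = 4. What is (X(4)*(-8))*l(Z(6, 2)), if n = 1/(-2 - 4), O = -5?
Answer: -28/15 ≈ -1.8667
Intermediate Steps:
Z(v, q) = -⅗ (Z(v, q) = -7/5 + (⅕)*4 = -7/5 + ⅘ = -⅗)
X(M) = -5
n = -⅙ (n = 1/(-6) = -⅙ ≈ -0.16667)
l(c) = -⅙ - c/5
(X(4)*(-8))*l(Z(6, 2)) = (-5*(-8))*(-⅙ - ⅕*(-⅗)) = 40*(-⅙ + 3/25) = 40*(-7/150) = -28/15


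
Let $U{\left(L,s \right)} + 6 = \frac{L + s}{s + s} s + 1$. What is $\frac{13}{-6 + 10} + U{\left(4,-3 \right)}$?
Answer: $- \frac{5}{4} \approx -1.25$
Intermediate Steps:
$U{\left(L,s \right)} = -5 + \frac{L}{2} + \frac{s}{2}$ ($U{\left(L,s \right)} = -6 + \left(\frac{L + s}{s + s} s + 1\right) = -6 + \left(\frac{L + s}{2 s} s + 1\right) = -6 + \left(\left(\frac{L}{2} + \frac{s}{2}\right) + 1\right) = -6 + \left(1 + \frac{L}{2} + \frac{s}{2}\right) = -5 + \frac{L}{2} + \frac{s}{2}$)
$\frac{13}{-6 + 10} + U{\left(4,-3 \right)} = \frac{13}{-6 + 10} + \left(-5 + \frac{1}{2} \cdot 4 + \frac{1}{2} \left(-3\right)\right) = \frac{13}{4} - \frac{9}{2} = - \frac{5}{4}$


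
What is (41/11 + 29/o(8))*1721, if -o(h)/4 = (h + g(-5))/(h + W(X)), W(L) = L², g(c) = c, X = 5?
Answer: -5756745/44 ≈ -1.3084e+5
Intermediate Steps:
o(h) = -4*(-5 + h)/(25 + h) (o(h) = -4*(h - 5)/(h + 5²) = -4*(-5 + h)/(h + 25) = -4*(-5 + h)/(25 + h))
(41/11 + 29/o(8))*1721 = (41/11 + 29/((4*(5 - 1*8)/(25 + 8))))*1721 = (41*(1/11) + 29/((4*(5 - 8)/33)))*1721 = (41/11 + 29/((4*(1/33)*(-3))))*1721 = (41/11 + 29/(-4/11))*1721 = (41/11 + 29*(-11/4))*1721 = (41/11 - 319/4)*1721 = -3345/44*1721 = -5756745/44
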